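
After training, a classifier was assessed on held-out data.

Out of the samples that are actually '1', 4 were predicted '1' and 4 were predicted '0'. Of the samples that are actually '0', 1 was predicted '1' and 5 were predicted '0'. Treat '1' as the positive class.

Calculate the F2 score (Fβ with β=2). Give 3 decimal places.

0.541

Fβ = (1+β²)·TP / ((1+β²)·TP + β²·FN + FP), with β²=4
= 5·4 / (5·4 + 4·4 + 1) = 0.541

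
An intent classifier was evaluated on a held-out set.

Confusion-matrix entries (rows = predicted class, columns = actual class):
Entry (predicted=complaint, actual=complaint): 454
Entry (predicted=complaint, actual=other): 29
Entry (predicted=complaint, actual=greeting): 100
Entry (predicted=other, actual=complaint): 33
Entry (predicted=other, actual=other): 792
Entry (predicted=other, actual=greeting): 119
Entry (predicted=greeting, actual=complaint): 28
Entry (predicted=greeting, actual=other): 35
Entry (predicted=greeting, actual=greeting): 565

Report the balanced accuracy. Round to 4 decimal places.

0.8425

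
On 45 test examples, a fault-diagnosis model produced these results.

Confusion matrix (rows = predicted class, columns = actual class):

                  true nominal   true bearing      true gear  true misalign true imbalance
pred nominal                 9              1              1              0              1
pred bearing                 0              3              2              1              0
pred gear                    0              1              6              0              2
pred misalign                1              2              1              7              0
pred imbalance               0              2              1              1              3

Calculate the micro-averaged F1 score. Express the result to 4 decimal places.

0.6222

Micro-averaging pools counts across classes: ΣTP=28, ΣFP=17, ΣFN=17.
Micro-F1 score = 2·TP/(2·TP+FP+FN) on pooled counts = 0.6222 (equals overall accuracy in single-label multiclass).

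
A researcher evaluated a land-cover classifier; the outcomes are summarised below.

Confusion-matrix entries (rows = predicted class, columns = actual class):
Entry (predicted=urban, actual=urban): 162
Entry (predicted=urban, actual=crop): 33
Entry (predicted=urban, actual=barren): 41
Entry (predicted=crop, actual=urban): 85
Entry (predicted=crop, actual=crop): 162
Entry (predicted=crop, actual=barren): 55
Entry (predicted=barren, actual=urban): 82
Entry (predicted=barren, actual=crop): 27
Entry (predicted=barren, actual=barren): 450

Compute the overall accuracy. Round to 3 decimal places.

Accuracy = trace / total = (162+162+450=774) / 1097 = 774/1097 = 0.706

0.706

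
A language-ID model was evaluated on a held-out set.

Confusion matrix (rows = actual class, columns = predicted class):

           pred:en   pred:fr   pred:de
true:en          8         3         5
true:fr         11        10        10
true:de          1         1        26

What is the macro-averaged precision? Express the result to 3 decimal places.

Per-class precision (TP/(TP+FP)):
  en: TP=8, FP=11+1=12 → 8/20 = 0.4000
  fr: TP=10, FP=3+1=4 → 10/14 = 0.7143
  de: TP=26, FP=5+10=15 → 26/41 = 0.6341
Macro-precision = mean = (0.4000 + 0.7143 + 0.6341) / 3 = 0.583

0.583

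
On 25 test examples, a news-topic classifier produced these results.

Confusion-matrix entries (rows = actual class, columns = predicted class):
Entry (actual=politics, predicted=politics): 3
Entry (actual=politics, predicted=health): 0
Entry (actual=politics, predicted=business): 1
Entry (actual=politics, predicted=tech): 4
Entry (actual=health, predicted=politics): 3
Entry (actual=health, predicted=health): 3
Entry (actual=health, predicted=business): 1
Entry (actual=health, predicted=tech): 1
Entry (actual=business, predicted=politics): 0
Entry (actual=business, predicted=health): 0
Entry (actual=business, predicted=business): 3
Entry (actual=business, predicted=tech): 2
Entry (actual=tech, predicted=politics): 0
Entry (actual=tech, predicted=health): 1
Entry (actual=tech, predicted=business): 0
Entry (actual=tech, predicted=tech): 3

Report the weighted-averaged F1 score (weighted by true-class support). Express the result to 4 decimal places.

0.4857

Per-class F1 score (2·TP/(2·TP+FP+FN)):
  politics: TP=3, FP=3+0+0=3, FN=0+1+4=5 → 6/14 = 0.42857
  health: TP=3, FP=0+0+1=1, FN=3+1+1=5 → 6/12 = 0.50000
  business: TP=3, FP=1+1+0=2, FN=0+0+2=2 → 6/10 = 0.60000
  tech: TP=3, FP=4+1+2=7, FN=0+1+0=1 → 6/14 = 0.42857
Weighted-F1 score = Σ (supportᵢ/N)·F1 scoreᵢ with N=25: (8/25)·0.42857 + (8/25)·0.50000 + (5/25)·0.60000 + (4/25)·0.42857 = 0.4857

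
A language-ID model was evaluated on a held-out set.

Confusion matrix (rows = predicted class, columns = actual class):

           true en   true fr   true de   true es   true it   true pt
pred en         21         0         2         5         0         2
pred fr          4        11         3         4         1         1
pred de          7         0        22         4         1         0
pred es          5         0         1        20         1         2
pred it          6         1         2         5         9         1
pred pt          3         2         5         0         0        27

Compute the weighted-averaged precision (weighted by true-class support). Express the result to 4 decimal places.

Per-class precision (TP/(TP+FP)):
  en: TP=21, FP=0+2+5+0+2=9 → 21/30 = 0.70000
  fr: TP=11, FP=4+3+4+1+1=13 → 11/24 = 0.45833
  de: TP=22, FP=7+0+4+1+0=12 → 22/34 = 0.64706
  es: TP=20, FP=5+0+1+1+2=9 → 20/29 = 0.68966
  it: TP=9, FP=6+1+2+5+1=15 → 9/24 = 0.37500
  pt: TP=27, FP=3+2+5+0+0=10 → 27/37 = 0.72973
Weighted-precision = Σ (supportᵢ/N)·precisionᵢ with N=178: (46/178)·0.70000 + (14/178)·0.45833 + (35/178)·0.64706 + (38/178)·0.68966 + (12/178)·0.37500 + (33/178)·0.72973 = 0.6520

0.6520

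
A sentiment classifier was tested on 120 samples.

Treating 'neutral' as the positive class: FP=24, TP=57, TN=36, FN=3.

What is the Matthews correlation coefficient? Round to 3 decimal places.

MCC = (TP·TN − FP·FN) / √((TP+FP)(TP+FN)(TN+FP)(TN+FN))
Numerator = 57·36 − 24·3 = 1980
Denominator = √(81·60·60·39) = √11372400 = 3372.2989
MCC = 1980 / 3372.2989 = 0.587

0.587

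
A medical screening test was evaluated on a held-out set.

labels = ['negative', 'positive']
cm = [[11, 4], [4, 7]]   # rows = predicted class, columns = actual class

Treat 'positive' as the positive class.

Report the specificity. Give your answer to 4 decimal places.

Specificity = TN/(TN+FP) = 11/(11+4) = 0.7333

0.7333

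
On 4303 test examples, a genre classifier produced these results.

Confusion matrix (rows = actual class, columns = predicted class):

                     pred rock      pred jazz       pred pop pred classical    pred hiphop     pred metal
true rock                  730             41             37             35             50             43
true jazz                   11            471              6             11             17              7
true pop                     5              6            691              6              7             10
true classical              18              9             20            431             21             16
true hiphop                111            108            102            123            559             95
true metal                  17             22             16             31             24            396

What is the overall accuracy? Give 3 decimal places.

0.762

Accuracy = trace / total = (730+471+691+431+559+396=3278) / 4303 = 3278/4303 = 0.762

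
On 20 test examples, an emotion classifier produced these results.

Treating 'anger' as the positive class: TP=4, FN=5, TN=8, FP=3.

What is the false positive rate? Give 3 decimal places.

0.273

FPR = FP/(FP+TN) = 3/(3+8) = 0.273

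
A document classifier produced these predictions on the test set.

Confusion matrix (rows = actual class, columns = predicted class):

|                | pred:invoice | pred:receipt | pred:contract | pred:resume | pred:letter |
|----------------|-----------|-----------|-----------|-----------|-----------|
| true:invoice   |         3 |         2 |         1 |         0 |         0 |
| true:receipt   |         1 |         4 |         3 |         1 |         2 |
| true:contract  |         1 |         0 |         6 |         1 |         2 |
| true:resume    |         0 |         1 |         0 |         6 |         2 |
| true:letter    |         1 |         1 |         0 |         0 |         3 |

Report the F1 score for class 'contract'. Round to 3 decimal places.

Treat 'contract' as positive and all other classes as negative.
F1 score = 2·TP/(2·TP+FP+FN).
contract: TP=6, FP=1+3+0+0=4, FN=1+0+1+2=4 → 12/20 = 0.6000

0.600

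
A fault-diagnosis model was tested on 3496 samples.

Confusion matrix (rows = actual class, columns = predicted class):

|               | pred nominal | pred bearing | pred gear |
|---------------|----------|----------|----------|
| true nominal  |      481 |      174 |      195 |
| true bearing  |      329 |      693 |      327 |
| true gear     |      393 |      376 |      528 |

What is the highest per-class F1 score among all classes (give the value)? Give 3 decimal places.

Per-class F1 score (2·TP/(2·TP+FP+FN)):
  nominal: TP=481, FP=329+393=722, FN=174+195=369 → 962/2053 = 0.4686
  bearing: TP=693, FP=174+376=550, FN=329+327=656 → 1386/2592 = 0.5347
  gear: TP=528, FP=195+327=522, FN=393+376=769 → 1056/2347 = 0.4499
Highest is class 'bearing' with F1 score = 0.535.

0.535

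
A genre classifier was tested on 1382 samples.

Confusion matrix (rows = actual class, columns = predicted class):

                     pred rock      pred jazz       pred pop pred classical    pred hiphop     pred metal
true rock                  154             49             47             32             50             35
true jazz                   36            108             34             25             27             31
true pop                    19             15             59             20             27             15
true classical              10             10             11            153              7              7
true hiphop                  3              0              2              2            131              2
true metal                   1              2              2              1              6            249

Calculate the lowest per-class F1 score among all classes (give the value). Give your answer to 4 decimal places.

Per-class F1 score (2·TP/(2·TP+FP+FN)):
  rock: TP=154, FP=36+19+10+3+1=69, FN=49+47+32+50+35=213 → 308/590 = 0.52203
  jazz: TP=108, FP=49+15+10+0+2=76, FN=36+34+25+27+31=153 → 216/445 = 0.48539
  pop: TP=59, FP=47+34+11+2+2=96, FN=19+15+20+27+15=96 → 118/310 = 0.38065
  classical: TP=153, FP=32+25+20+2+1=80, FN=10+10+11+7+7=45 → 306/431 = 0.70998
  hiphop: TP=131, FP=50+27+27+7+6=117, FN=3+0+2+2+2=9 → 262/388 = 0.67526
  metal: TP=249, FP=35+31+15+7+2=90, FN=1+2+2+1+6=12 → 498/600 = 0.83000
Lowest is class 'pop' with F1 score = 0.3806.

0.3806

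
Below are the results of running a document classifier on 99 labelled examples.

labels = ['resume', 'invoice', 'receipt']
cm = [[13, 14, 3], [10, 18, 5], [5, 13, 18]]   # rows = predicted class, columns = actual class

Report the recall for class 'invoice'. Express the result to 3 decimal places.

Treat 'invoice' as positive and all other classes as negative.
recall = TP/(TP+FN).
invoice: TP=18, FN=14+13=27 → 18/45 = 0.4000

0.400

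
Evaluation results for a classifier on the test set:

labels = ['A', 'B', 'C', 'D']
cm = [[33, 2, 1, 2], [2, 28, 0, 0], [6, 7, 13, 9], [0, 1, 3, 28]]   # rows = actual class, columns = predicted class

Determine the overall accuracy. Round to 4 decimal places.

0.7556

Accuracy = trace / total = (33+28+13+28=102) / 135 = 102/135 = 0.7556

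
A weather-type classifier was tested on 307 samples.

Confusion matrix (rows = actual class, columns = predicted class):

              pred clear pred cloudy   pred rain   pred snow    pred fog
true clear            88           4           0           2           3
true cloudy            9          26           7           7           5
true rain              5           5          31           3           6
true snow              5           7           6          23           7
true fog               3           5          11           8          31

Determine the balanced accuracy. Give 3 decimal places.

0.604

Balanced accuracy = mean of per-class recall.
  clear: recall = 88/97 = 0.9072
  cloudy: recall = 26/54 = 0.4815
  rain: recall = 31/50 = 0.6200
  snow: recall = 23/48 = 0.4792
  fog: recall = 31/58 = 0.5345
Mean = (0.9072 + 0.4815 + 0.6200 + 0.4792 + 0.5345) / 5 = 0.604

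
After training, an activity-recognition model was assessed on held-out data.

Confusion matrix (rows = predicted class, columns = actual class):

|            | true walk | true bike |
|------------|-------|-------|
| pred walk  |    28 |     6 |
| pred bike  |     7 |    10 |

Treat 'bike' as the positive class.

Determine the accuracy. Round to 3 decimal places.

Accuracy = (TP+TN)/N = (10+28)/51 = 0.745

0.745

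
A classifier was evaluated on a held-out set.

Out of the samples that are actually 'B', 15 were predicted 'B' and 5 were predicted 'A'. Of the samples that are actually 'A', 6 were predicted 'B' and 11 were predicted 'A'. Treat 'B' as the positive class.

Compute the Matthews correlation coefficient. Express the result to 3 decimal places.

0.399

MCC = (TP·TN − FP·FN) / √((TP+FP)(TP+FN)(TN+FP)(TN+FN))
Numerator = 15·11 − 6·5 = 135
Denominator = √(21·20·17·16) = √114240 = 337.9941
MCC = 135 / 337.9941 = 0.399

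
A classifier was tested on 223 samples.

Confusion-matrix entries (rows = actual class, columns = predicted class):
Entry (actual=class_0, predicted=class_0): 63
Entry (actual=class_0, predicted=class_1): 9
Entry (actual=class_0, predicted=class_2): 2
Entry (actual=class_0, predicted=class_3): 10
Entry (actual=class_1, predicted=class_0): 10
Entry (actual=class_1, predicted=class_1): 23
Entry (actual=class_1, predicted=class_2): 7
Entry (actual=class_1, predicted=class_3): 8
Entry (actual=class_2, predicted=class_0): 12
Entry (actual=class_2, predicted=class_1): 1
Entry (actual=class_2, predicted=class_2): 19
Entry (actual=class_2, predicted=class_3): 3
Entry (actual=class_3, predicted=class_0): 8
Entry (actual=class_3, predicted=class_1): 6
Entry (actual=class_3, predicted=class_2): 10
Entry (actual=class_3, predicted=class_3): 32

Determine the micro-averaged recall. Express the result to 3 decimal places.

0.614

Micro-averaging pools counts across classes: ΣTP=137, ΣFP=86, ΣFN=86.
Micro-recall = TP/(TP+FN) on pooled counts = 0.614 (equals overall accuracy in single-label multiclass).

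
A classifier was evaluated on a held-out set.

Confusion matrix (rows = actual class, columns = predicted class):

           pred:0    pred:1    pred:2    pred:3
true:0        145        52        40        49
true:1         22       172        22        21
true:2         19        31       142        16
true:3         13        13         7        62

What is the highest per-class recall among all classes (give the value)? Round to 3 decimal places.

0.726

Per-class recall (TP/(TP+FN)):
  0: TP=145, FN=52+40+49=141 → 145/286 = 0.5070
  1: TP=172, FN=22+22+21=65 → 172/237 = 0.7257
  2: TP=142, FN=19+31+16=66 → 142/208 = 0.6827
  3: TP=62, FN=13+13+7=33 → 62/95 = 0.6526
Highest is class '1' with recall = 0.726.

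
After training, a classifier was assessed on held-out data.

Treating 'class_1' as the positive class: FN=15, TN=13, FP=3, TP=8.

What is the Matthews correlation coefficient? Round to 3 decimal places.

0.175

MCC = (TP·TN − FP·FN) / √((TP+FP)(TP+FN)(TN+FP)(TN+FN))
Numerator = 8·13 − 3·15 = 59
Denominator = √(11·23·16·28) = √113344 = 336.6660
MCC = 59 / 336.6660 = 0.175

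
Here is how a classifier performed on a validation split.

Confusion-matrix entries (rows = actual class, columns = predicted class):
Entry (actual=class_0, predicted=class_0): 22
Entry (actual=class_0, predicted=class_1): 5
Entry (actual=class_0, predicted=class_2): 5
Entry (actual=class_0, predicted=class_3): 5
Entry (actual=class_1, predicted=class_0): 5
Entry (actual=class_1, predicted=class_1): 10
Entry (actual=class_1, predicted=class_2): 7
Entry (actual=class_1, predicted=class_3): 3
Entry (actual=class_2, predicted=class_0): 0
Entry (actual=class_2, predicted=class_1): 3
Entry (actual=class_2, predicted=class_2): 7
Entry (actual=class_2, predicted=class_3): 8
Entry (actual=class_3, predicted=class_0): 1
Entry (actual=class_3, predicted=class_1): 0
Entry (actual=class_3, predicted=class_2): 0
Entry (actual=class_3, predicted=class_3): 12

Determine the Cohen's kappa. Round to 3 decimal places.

0.395

Observed agreement pₒ = trace/N = 51/93 = 0.5484
Expected agreement pₑ = Σ (rowᵢ·colᵢ)/N² = (37·28 + 25·18 + 18·19 + 13·28)/93² = 0.2534
κ = (pₒ − pₑ)/(1 − pₑ) = (0.5484 − 0.2534)/(1 − 0.2534) = 0.395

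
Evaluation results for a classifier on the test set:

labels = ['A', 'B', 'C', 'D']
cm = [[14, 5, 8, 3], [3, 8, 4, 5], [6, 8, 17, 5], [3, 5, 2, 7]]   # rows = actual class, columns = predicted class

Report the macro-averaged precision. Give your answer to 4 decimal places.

0.4361

Per-class precision (TP/(TP+FP)):
  A: TP=14, FP=3+6+3=12 → 14/26 = 0.53846
  B: TP=8, FP=5+8+5=18 → 8/26 = 0.30769
  C: TP=17, FP=8+4+2=14 → 17/31 = 0.54839
  D: TP=7, FP=3+5+5=13 → 7/20 = 0.35000
Macro-precision = mean = (0.53846 + 0.30769 + 0.54839 + 0.35000) / 4 = 0.4361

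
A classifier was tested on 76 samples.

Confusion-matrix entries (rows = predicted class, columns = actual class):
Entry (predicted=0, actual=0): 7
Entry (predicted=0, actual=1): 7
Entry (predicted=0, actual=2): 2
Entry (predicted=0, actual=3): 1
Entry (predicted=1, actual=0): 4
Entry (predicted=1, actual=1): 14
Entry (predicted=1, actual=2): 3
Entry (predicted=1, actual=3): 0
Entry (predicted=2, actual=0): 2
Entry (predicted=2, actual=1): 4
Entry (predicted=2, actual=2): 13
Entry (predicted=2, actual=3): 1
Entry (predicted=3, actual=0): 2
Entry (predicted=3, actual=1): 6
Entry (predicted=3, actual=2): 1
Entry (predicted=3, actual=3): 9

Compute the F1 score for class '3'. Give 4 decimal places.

0.6207

One-vs-rest for '3': TP = diagonal; FP = other classes predicted '3'; FN = '3' predicted as other.
F1 score = 2·TP/(2·TP+FP+FN).
3: TP=9, FP=2+6+1=9, FN=1+0+1=2 → 18/29 = 0.62069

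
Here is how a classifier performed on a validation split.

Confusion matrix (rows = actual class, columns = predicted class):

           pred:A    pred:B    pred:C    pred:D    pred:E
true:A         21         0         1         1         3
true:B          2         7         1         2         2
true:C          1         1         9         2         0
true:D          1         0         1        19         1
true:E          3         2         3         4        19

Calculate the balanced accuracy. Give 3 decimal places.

0.695

Balanced accuracy = mean of per-class recall.
  A: recall = 21/26 = 0.8077
  B: recall = 7/14 = 0.5000
  C: recall = 9/13 = 0.6923
  D: recall = 19/22 = 0.8636
  E: recall = 19/31 = 0.6129
Mean = (0.8077 + 0.5000 + 0.6923 + 0.8636 + 0.6129) / 5 = 0.695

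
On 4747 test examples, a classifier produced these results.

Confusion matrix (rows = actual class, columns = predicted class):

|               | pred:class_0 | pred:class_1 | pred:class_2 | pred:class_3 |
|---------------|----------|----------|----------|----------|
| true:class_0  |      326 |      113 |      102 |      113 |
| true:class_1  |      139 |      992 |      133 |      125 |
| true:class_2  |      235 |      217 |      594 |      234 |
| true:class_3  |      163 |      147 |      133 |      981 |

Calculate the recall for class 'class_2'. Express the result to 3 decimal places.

0.464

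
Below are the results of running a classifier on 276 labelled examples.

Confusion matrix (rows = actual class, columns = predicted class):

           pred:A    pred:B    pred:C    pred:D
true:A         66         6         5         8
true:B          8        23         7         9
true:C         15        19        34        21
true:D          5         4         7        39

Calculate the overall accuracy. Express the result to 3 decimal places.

0.587

Accuracy = trace / total = (66+23+34+39=162) / 276 = 162/276 = 0.587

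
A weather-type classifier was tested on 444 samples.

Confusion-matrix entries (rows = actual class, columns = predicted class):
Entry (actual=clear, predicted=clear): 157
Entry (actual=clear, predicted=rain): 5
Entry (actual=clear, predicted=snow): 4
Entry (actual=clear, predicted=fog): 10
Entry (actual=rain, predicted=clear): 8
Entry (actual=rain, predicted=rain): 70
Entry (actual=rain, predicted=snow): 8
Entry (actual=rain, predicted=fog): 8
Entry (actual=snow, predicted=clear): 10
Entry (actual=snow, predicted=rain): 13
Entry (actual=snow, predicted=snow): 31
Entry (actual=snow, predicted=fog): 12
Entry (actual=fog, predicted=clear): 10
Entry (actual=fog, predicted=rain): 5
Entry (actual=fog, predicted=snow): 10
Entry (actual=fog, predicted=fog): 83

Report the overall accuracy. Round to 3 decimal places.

0.768

Accuracy = trace / total = (157+70+31+83=341) / 444 = 341/444 = 0.768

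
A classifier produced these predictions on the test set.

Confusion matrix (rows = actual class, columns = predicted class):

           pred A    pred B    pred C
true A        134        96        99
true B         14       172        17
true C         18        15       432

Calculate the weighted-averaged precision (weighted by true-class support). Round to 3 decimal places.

Per-class precision (TP/(TP+FP)):
  A: TP=134, FP=14+18=32 → 134/166 = 0.8072
  B: TP=172, FP=96+15=111 → 172/283 = 0.6078
  C: TP=432, FP=99+17=116 → 432/548 = 0.7883
Weighted-precision = Σ (supportᵢ/N)·precisionᵢ with N=997: (329/997)·0.8072 + (203/997)·0.6078 + (465/997)·0.7883 = 0.758

0.758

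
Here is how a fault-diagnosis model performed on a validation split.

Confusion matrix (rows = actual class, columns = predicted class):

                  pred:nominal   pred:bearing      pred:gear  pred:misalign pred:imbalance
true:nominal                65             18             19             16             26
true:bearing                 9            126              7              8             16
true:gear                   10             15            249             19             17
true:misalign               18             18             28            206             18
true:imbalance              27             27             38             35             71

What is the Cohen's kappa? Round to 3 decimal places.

0.549

Observed agreement pₒ = trace/N = 717/1106 = 0.6483
Expected agreement pₑ = Σ (rowᵢ·colᵢ)/N² = (144·129 + 166·204 + 310·341 + 288·284 + 198·148)/1106² = 0.2201
κ = (pₒ − pₑ)/(1 − pₑ) = (0.6483 − 0.2201)/(1 − 0.2201) = 0.549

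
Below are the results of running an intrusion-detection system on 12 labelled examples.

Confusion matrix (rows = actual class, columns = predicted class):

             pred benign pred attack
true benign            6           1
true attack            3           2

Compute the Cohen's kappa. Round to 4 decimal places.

0.2727

Observed agreement pₒ = trace/N = 8/12 = 0.66667
Expected agreement pₑ = Σ (rowᵢ·colᵢ)/N² = (7·9 + 5·3)/12² = 0.54167
κ = (pₒ − pₑ)/(1 − pₑ) = (0.66667 − 0.54167)/(1 − 0.54167) = 0.2727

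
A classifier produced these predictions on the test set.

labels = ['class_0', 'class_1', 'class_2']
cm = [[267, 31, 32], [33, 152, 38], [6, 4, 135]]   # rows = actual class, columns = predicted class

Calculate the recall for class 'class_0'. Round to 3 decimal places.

0.809

One-vs-rest for 'class_0': TP = diagonal; FP = other classes predicted 'class_0'; FN = 'class_0' predicted as other.
recall = TP/(TP+FN).
class_0: TP=267, FN=31+32=63 → 267/330 = 0.8091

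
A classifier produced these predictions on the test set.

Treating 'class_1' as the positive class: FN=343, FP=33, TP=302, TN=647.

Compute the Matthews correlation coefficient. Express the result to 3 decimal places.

0.483

MCC = (TP·TN − FP·FN) / √((TP+FP)(TP+FN)(TN+FP)(TN+FN))
Numerator = 302·647 − 33·343 = 184075
Denominator = √(335·645·680·990) = √145461690000 = 381394.4022
MCC = 184075 / 381394.4022 = 0.483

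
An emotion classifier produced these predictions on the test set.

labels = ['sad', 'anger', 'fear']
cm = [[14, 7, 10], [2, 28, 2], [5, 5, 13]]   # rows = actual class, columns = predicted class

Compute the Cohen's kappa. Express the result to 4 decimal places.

0.4548

Observed agreement pₒ = trace/N = 55/86 = 0.63953
Expected agreement pₑ = Σ (rowᵢ·colᵢ)/N² = (31·21 + 32·40 + 23·25)/86² = 0.33883
κ = (pₒ − pₑ)/(1 − pₑ) = (0.63953 − 0.33883)/(1 − 0.33883) = 0.4548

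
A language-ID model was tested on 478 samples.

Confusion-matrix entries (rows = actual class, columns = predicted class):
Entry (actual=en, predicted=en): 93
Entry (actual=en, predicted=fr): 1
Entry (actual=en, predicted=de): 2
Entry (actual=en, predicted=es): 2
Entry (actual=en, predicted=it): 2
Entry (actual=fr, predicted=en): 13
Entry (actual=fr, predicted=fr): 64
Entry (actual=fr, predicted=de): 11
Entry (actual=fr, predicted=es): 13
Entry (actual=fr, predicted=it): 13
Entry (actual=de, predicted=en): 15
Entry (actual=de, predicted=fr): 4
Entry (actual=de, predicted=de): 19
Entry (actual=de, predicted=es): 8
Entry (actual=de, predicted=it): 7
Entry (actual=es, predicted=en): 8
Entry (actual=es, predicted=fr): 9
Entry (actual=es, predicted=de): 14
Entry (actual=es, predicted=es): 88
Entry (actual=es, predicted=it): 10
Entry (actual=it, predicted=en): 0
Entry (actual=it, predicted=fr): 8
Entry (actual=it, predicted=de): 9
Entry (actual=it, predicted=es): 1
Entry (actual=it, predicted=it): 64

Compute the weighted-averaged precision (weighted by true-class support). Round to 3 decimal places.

Per-class precision (TP/(TP+FP)):
  en: TP=93, FP=13+15+8+0=36 → 93/129 = 0.7209
  fr: TP=64, FP=1+4+9+8=22 → 64/86 = 0.7442
  de: TP=19, FP=2+11+14+9=36 → 19/55 = 0.3455
  es: TP=88, FP=2+13+8+1=24 → 88/112 = 0.7857
  it: TP=64, FP=2+13+7+10=32 → 64/96 = 0.6667
Weighted-precision = Σ (supportᵢ/N)·precisionᵢ with N=478: (100/478)·0.7209 + (114/478)·0.7442 + (53/478)·0.3455 + (129/478)·0.7857 + (82/478)·0.6667 = 0.693

0.693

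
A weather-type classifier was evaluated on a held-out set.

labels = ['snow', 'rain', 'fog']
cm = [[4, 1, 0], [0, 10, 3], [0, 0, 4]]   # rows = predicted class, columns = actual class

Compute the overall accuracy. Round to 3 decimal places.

0.818

Accuracy = trace / total = (4+10+4=18) / 22 = 18/22 = 0.818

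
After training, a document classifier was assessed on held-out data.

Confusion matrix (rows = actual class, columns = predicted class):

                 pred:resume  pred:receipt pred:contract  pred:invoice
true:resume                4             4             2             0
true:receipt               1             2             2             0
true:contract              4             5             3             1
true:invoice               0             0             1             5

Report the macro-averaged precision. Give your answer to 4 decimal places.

Per-class precision (TP/(TP+FP)):
  resume: TP=4, FP=1+4+0=5 → 4/9 = 0.44444
  receipt: TP=2, FP=4+5+0=9 → 2/11 = 0.18182
  contract: TP=3, FP=2+2+1=5 → 3/8 = 0.37500
  invoice: TP=5, FP=0+0+1=1 → 5/6 = 0.83333
Macro-precision = mean = (0.44444 + 0.18182 + 0.37500 + 0.83333) / 4 = 0.4586

0.4586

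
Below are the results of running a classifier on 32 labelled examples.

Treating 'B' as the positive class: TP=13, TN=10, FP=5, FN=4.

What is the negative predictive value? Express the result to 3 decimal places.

NPV = TN/(TN+FN) = 10/(10+4) = 0.714

0.714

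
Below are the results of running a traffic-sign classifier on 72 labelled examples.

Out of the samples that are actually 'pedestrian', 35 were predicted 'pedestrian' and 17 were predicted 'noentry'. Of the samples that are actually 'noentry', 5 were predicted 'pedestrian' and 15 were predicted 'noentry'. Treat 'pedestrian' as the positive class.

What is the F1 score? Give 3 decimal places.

0.761

Precision = TP/(TP+FP) = 35/40 = 0.8750
Recall = TP/(TP+FN) = 35/52 = 0.6731
F1 = 2·TP/(2·TP+FP+FN) = 70/92 = 0.761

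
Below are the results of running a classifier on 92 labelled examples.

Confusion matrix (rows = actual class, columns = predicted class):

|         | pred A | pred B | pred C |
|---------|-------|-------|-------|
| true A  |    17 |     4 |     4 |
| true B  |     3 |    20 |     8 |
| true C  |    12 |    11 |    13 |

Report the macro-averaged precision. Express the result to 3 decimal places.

0.541

Per-class precision (TP/(TP+FP)):
  A: TP=17, FP=3+12=15 → 17/32 = 0.5313
  B: TP=20, FP=4+11=15 → 20/35 = 0.5714
  C: TP=13, FP=4+8=12 → 13/25 = 0.5200
Macro-precision = mean = (0.5313 + 0.5714 + 0.5200) / 3 = 0.541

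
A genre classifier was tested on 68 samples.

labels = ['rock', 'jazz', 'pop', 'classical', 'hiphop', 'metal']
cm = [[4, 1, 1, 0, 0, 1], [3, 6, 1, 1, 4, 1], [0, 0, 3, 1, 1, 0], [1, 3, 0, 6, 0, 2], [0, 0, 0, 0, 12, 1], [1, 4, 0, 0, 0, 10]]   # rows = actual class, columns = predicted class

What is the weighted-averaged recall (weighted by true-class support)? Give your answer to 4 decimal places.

Per-class recall (TP/(TP+FN)):
  rock: TP=4, FN=1+1+0+0+1=3 → 4/7 = 0.57143
  jazz: TP=6, FN=3+1+1+4+1=10 → 6/16 = 0.37500
  pop: TP=3, FN=0+0+1+1+0=2 → 3/5 = 0.60000
  classical: TP=6, FN=1+3+0+0+2=6 → 6/12 = 0.50000
  hiphop: TP=12, FN=0+0+0+0+1=1 → 12/13 = 0.92308
  metal: TP=10, FN=1+4+0+0+0=5 → 10/15 = 0.66667
Weighted-recall = Σ (supportᵢ/N)·recallᵢ with N=68: (7/68)·0.57143 + (16/68)·0.37500 + (5/68)·0.60000 + (12/68)·0.50000 + (13/68)·0.92308 + (15/68)·0.66667 = 0.6029

0.6029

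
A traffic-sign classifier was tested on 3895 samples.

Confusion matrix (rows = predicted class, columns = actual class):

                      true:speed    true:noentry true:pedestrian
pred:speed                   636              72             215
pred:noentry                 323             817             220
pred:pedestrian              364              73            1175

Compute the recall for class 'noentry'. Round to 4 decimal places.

0.8493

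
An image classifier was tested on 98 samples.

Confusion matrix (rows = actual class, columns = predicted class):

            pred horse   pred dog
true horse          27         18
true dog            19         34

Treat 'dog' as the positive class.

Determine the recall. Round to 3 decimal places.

0.642

Recall = TP/(TP+FN) = 34/(34+19) = 34/53 = 0.642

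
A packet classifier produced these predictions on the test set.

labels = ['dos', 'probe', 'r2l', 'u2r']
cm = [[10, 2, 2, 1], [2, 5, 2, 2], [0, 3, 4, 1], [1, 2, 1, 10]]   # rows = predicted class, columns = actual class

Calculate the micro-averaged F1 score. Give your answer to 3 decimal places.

Micro-averaging pools counts across classes: ΣTP=29, ΣFP=19, ΣFN=19.
Micro-F1 score = 2·TP/(2·TP+FP+FN) on pooled counts = 0.604 (equals overall accuracy in single-label multiclass).

0.604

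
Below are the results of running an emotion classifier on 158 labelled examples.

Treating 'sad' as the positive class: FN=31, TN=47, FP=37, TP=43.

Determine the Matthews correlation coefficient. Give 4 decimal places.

0.1403

MCC = (TP·TN − FP·FN) / √((TP+FP)(TP+FN)(TN+FP)(TN+FN))
Numerator = 43·47 − 37·31 = 874
Denominator = √(80·74·84·78) = √38787840 = 6227.9884
MCC = 874 / 6227.9884 = 0.1403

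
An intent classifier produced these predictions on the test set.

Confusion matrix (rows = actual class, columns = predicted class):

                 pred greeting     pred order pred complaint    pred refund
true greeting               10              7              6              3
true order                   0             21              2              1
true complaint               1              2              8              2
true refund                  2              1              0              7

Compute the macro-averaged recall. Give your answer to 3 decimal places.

Per-class recall (TP/(TP+FN)):
  greeting: TP=10, FN=7+6+3=16 → 10/26 = 0.3846
  order: TP=21, FN=0+2+1=3 → 21/24 = 0.8750
  complaint: TP=8, FN=1+2+2=5 → 8/13 = 0.6154
  refund: TP=7, FN=2+1+0=3 → 7/10 = 0.7000
Macro-recall = mean = (0.3846 + 0.8750 + 0.6154 + 0.7000) / 4 = 0.644

0.644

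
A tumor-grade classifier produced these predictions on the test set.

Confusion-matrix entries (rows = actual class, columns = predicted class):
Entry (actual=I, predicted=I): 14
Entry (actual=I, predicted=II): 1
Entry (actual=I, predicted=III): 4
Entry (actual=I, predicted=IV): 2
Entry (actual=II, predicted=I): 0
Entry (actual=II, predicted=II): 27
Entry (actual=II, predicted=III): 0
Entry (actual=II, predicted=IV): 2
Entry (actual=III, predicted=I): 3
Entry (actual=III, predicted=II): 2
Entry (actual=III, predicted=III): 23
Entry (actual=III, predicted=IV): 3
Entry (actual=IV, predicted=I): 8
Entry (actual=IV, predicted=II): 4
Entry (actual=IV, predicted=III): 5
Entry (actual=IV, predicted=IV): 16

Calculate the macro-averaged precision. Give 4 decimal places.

0.6921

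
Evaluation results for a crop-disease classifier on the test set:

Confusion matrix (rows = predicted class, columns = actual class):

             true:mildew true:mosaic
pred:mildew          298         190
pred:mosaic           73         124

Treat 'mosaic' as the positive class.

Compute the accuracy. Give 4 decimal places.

Accuracy = (TP+TN)/N = (124+298)/685 = 0.6161

0.6161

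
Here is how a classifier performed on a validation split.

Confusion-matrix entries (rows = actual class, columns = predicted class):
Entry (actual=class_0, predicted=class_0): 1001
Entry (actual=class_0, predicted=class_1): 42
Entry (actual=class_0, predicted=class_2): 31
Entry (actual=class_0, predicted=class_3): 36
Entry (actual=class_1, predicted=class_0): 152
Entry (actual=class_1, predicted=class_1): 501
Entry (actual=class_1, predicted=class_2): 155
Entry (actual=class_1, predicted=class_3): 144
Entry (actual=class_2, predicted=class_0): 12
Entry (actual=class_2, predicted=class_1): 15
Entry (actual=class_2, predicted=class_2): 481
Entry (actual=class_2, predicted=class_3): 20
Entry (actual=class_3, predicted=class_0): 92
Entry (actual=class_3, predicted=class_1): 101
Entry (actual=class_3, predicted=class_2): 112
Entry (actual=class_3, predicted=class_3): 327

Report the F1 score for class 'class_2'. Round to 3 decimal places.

0.736

Treat 'class_2' as positive and all other classes as negative.
F1 score = 2·TP/(2·TP+FP+FN).
class_2: TP=481, FP=31+155+112=298, FN=12+15+20=47 → 962/1307 = 0.7360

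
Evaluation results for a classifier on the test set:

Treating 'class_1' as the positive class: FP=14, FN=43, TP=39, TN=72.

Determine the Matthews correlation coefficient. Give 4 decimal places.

0.3365

MCC = (TP·TN − FP·FN) / √((TP+FP)(TP+FN)(TN+FP)(TN+FN))
Numerator = 39·72 − 14·43 = 2206
Denominator = √(53·82·86·115) = √42981940 = 6556.0613
MCC = 2206 / 6556.0613 = 0.3365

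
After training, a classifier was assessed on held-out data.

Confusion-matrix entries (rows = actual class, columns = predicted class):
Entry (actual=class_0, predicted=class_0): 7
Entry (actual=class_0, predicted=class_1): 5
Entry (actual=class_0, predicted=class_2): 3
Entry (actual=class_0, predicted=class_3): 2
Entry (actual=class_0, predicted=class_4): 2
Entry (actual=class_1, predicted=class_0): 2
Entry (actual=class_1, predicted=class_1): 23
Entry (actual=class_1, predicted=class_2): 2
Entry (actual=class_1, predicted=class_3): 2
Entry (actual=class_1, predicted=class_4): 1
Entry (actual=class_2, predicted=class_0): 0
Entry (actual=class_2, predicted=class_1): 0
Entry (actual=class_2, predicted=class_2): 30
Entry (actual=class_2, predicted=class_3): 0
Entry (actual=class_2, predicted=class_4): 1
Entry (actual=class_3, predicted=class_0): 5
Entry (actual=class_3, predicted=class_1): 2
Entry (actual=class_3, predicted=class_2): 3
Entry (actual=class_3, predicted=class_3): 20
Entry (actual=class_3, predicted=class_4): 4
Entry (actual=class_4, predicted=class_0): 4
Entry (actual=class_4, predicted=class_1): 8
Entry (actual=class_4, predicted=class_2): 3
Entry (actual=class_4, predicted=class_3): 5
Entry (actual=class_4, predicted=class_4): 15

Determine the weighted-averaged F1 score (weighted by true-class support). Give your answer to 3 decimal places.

0.624

Per-class F1 score (2·TP/(2·TP+FP+FN)):
  class_0: TP=7, FP=2+0+5+4=11, FN=5+3+2+2=12 → 14/37 = 0.3784
  class_1: TP=23, FP=5+0+2+8=15, FN=2+2+2+1=7 → 46/68 = 0.6765
  class_2: TP=30, FP=3+2+3+3=11, FN=0+0+0+1=1 → 60/72 = 0.8333
  class_3: TP=20, FP=2+2+0+5=9, FN=5+2+3+4=14 → 40/63 = 0.6349
  class_4: TP=15, FP=2+1+1+4=8, FN=4+8+3+5=20 → 30/58 = 0.5172
Weighted-F1 score = Σ (supportᵢ/N)·F1 scoreᵢ with N=149: (19/149)·0.3784 + (30/149)·0.6765 + (31/149)·0.8333 + (34/149)·0.6349 + (35/149)·0.5172 = 0.624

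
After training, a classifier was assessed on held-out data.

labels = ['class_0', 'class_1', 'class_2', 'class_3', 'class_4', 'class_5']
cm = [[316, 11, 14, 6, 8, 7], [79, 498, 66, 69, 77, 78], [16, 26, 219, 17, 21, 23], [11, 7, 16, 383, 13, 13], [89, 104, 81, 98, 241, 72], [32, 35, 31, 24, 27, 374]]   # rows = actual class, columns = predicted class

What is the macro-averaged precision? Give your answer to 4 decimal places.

0.6250

Per-class precision (TP/(TP+FP)):
  class_0: TP=316, FP=79+16+11+89+32=227 → 316/543 = 0.58195
  class_1: TP=498, FP=11+26+7+104+35=183 → 498/681 = 0.73128
  class_2: TP=219, FP=14+66+16+81+31=208 → 219/427 = 0.51288
  class_3: TP=383, FP=6+69+17+98+24=214 → 383/597 = 0.64154
  class_4: TP=241, FP=8+77+21+13+27=146 → 241/387 = 0.62274
  class_5: TP=374, FP=7+78+23+13+72=193 → 374/567 = 0.65961
Macro-precision = mean = (0.58195 + 0.73128 + 0.51288 + 0.64154 + 0.62274 + 0.65961) / 6 = 0.6250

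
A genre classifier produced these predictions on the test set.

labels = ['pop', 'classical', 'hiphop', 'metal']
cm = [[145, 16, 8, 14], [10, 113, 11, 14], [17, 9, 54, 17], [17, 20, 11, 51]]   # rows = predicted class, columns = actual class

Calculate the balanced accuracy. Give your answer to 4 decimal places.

0.6641

Balanced accuracy = mean of per-class recall.
  pop: recall = 145/189 = 0.76720
  classical: recall = 113/158 = 0.71519
  hiphop: recall = 54/84 = 0.64286
  metal: recall = 51/96 = 0.53125
Mean = (0.76720 + 0.71519 + 0.64286 + 0.53125) / 4 = 0.6641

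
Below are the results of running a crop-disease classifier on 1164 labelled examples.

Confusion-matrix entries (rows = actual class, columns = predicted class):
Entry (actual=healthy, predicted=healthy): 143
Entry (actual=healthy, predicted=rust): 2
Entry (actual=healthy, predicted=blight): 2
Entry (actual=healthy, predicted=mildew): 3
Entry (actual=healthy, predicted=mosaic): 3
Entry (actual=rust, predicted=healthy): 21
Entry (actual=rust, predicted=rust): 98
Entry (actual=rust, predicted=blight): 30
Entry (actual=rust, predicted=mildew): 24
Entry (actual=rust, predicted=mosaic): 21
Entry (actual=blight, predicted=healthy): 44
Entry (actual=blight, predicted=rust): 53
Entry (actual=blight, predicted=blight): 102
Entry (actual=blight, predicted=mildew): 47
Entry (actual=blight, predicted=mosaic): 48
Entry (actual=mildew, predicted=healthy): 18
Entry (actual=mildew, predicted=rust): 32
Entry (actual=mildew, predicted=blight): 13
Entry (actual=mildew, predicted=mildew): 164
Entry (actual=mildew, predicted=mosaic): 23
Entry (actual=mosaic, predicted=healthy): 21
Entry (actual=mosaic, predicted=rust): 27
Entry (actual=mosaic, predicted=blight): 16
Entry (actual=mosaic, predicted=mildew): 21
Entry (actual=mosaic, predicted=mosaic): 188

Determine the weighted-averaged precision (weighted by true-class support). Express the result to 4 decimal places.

Per-class precision (TP/(TP+FP)):
  healthy: TP=143, FP=21+44+18+21=104 → 143/247 = 0.57895
  rust: TP=98, FP=2+53+32+27=114 → 98/212 = 0.46226
  blight: TP=102, FP=2+30+13+16=61 → 102/163 = 0.62577
  mildew: TP=164, FP=3+24+47+21=95 → 164/259 = 0.63320
  mosaic: TP=188, FP=3+21+48+23=95 → 188/283 = 0.66431
Weighted-precision = Σ (supportᵢ/N)·precisionᵢ with N=1164: (153/1164)·0.57895 + (194/1164)·0.46226 + (294/1164)·0.62577 + (250/1164)·0.63320 + (273/1164)·0.66431 = 0.6030

0.6030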